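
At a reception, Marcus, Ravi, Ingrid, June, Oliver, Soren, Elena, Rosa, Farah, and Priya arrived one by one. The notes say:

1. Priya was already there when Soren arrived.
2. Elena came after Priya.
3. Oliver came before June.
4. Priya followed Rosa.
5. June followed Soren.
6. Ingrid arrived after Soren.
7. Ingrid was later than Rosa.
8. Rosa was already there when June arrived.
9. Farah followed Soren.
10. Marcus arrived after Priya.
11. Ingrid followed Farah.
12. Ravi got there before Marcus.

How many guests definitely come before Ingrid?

Directly stated before Ingrid: Farah, Rosa, and Soren.
Priya reaches Ingrid via Priya → Soren → Ingrid.
That's Farah, Priya, Rosa, and Soren — 4 in all.

4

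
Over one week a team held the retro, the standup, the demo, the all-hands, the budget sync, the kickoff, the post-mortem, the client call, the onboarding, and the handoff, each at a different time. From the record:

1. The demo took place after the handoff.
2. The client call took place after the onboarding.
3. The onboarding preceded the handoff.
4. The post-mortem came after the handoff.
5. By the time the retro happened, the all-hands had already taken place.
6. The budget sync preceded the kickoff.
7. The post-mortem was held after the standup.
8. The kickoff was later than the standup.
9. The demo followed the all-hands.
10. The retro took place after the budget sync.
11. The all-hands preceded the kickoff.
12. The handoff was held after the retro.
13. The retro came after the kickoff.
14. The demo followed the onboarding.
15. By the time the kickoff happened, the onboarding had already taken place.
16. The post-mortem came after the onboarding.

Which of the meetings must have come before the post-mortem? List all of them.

the all-hands, the budget sync, the handoff, the kickoff, the onboarding, the retro, the standup

Directly stated before the post-mortem: the handoff, the onboarding, and the standup.
The all-hands reaches the post-mortem via the all-hands → the retro → the handoff → the post-mortem.
The budget sync reaches the post-mortem via the budget sync → the retro → the handoff → the post-mortem.
The kickoff reaches the post-mortem via the kickoff → the retro → the handoff → the post-mortem.
Likewise the retro reaches the post-mortem by chaining the stated constraints.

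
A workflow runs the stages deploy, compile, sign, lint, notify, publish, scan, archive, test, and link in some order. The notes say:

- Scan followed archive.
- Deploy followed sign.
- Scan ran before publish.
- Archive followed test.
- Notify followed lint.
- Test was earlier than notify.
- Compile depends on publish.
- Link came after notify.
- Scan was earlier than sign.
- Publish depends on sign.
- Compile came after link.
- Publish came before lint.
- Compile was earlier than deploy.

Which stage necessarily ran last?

deploy

Every other stage has a chain of constraints placing it before deploy, so deploy is last.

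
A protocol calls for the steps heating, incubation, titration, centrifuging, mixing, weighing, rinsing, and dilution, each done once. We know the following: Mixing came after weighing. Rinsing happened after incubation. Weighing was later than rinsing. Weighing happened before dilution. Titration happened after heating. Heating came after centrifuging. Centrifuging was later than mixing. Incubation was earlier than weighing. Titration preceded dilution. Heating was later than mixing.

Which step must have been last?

Every other step has a chain of constraints placing it before dilution, so dilution is last.

dilution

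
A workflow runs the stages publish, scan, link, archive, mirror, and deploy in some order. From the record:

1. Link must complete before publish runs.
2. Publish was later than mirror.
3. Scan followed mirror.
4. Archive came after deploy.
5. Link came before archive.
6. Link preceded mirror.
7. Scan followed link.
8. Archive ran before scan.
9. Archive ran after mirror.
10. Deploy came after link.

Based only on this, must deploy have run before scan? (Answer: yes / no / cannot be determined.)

Chain the constraints: deploy → archive → scan. Each link is directly stated, so deploy comes before scan.

yes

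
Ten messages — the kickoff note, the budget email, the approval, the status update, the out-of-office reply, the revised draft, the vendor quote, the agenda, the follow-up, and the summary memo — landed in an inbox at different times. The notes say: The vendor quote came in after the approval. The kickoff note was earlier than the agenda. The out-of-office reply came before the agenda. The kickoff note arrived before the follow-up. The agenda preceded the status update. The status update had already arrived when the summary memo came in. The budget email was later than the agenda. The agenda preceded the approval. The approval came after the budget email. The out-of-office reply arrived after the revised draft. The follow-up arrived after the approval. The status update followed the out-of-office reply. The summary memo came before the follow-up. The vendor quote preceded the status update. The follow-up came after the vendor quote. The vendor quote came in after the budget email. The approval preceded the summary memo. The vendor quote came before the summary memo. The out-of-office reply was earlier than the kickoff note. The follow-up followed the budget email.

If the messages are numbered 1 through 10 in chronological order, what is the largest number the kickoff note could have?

The kickoff note must come before the agenda, the approval, the budget email, the follow-up, the status update, the summary memo, and the vendor quote — 7 messages forced after it.
Everything else can be placed before the kickoff note in some valid order, so the kickoff note can sit as late as position 10 − 7 = 3.

3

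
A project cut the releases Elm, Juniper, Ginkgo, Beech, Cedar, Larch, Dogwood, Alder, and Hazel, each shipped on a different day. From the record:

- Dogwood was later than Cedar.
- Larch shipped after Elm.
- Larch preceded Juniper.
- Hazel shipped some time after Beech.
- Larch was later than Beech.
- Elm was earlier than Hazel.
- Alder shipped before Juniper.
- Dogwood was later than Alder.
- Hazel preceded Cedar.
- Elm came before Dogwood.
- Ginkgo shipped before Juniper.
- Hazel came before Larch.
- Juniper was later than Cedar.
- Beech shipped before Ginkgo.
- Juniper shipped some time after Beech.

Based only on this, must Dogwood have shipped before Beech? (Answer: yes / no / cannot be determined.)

Tracing the constraints gives Beech → Hazel → Cedar → Dogwood, so Beech must come before Dogwood.
That means Dogwood cannot be before Beech.

no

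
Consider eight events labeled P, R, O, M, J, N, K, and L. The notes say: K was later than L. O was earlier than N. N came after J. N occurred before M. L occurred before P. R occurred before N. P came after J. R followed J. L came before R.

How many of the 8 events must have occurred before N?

Directly stated before N: J, O, and R.
L reaches N via L → R → N.
No chain forces K (or any of the others) ahead of N.
That's J, L, O, and R — 4 in all.

4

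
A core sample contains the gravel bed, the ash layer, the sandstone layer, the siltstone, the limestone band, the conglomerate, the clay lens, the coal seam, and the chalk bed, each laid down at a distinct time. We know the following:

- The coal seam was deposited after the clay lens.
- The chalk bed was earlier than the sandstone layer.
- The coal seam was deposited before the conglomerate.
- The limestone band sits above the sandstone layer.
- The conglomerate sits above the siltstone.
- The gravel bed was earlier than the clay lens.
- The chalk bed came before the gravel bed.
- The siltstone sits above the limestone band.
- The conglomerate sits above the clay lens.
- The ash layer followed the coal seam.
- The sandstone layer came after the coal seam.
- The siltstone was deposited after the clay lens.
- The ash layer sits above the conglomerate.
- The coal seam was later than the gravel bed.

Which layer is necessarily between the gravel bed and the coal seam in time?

Tracing the constraints gives the gravel bed → the clay lens → the coal seam, so the clay lens sits after the gravel bed and before the coal seam.
No other layer is forced both after the gravel bed and before the coal seam.

the clay lens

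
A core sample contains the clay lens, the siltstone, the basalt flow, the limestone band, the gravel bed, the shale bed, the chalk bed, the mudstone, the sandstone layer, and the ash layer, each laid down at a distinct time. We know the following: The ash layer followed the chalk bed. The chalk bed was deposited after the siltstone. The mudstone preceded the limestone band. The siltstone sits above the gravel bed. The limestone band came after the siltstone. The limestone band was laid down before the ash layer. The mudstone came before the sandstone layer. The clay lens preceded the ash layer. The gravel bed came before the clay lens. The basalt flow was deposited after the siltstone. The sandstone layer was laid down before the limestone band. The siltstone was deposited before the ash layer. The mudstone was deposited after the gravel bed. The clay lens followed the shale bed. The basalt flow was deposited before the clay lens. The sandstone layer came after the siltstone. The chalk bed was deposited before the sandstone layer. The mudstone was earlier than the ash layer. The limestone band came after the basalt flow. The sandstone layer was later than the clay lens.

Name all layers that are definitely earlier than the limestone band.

Directly stated before the limestone band: the basalt flow, the mudstone, the sandstone layer, and the siltstone.
The chalk bed reaches the limestone band via the chalk bed → the sandstone layer → the limestone band.
The clay lens reaches the limestone band via the clay lens → the sandstone layer → the limestone band.
The gravel bed reaches the limestone band via the gravel bed → the mudstone → the limestone band.
Likewise the shale bed reaches the limestone band by chaining the stated constraints.
No chain forces the ash layer ahead of the limestone band.

the basalt flow, the chalk bed, the clay lens, the gravel bed, the mudstone, the sandstone layer, the shale bed, the siltstone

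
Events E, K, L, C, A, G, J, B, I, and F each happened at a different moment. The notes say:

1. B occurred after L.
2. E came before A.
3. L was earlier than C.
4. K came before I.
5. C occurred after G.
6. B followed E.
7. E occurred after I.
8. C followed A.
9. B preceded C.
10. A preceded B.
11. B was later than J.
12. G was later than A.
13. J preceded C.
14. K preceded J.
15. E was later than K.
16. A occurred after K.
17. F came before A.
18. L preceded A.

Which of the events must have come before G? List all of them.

A, E, F, I, K, L

Directly stated before G: A.
E reaches G via E → A → G.
F reaches G via F → A → G.
I reaches G via I → E → A → G.
Likewise K and L each reach G by chaining the stated constraints.
No chain forces B (or any of the others) ahead of G.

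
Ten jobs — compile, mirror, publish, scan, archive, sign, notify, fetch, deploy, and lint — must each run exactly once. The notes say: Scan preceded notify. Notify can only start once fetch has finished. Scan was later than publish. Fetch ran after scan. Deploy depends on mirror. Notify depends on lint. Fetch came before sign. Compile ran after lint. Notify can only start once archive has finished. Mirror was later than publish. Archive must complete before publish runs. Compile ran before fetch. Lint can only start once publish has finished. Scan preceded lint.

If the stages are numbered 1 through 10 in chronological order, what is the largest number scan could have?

Scan must come before compile, fetch, lint, notify, and sign — 5 stages forced after it.
Everything else can be placed before scan in some valid order, so scan can sit as late as position 10 − 5 = 5.

5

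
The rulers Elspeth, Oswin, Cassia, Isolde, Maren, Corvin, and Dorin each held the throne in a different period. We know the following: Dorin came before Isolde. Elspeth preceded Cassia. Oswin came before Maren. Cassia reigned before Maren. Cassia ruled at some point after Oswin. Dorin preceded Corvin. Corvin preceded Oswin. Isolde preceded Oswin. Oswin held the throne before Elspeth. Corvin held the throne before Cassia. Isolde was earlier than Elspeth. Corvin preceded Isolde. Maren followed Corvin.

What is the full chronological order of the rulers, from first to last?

Dorin, Corvin, Isolde, Oswin, Elspeth, Cassia, Maren

The constraints fix every adjacent pair, so only one ordering works:
Dorin → Corvin → Isolde → Oswin → Elspeth → Cassia → Maren.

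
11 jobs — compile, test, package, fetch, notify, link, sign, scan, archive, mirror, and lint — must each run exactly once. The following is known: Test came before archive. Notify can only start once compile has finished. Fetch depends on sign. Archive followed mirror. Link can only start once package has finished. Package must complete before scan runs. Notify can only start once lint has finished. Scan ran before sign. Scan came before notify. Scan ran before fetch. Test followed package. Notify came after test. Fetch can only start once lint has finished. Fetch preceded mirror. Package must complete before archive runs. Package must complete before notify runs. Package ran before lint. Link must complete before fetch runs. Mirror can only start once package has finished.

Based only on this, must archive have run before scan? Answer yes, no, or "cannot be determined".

no

Tracing the constraints gives scan → fetch → mirror → archive, so scan must come before archive.
That means archive cannot be before scan.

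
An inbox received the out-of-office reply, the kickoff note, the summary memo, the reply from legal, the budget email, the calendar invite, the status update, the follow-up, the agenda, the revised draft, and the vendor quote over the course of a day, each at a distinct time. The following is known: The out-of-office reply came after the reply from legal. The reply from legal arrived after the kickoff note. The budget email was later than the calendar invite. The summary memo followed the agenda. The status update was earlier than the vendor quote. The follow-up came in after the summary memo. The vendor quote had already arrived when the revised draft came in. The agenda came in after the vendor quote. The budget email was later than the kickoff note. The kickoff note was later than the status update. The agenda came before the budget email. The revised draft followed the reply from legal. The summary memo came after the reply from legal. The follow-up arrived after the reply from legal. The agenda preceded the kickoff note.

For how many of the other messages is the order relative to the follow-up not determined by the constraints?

4

Forced before the follow-up: the agenda, the kickoff note, the reply from legal, the status update, the summary memo, and the vendor quote.
That leaves the budget email, the calendar invite, the out-of-office reply, and the revised draft with no forced order relative to the follow-up — 4.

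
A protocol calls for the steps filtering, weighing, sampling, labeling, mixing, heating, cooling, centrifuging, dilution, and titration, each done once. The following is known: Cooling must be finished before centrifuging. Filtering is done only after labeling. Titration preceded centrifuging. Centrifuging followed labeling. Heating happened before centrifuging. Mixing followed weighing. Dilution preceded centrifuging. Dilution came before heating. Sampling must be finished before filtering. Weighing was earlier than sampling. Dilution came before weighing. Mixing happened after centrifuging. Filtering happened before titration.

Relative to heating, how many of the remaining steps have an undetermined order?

Forced before heating: dilution; forced after heating: centrifuging and mixing.
That leaves cooling, filtering, labeling, sampling, titration, and weighing with no forced order relative to heating — 6.

6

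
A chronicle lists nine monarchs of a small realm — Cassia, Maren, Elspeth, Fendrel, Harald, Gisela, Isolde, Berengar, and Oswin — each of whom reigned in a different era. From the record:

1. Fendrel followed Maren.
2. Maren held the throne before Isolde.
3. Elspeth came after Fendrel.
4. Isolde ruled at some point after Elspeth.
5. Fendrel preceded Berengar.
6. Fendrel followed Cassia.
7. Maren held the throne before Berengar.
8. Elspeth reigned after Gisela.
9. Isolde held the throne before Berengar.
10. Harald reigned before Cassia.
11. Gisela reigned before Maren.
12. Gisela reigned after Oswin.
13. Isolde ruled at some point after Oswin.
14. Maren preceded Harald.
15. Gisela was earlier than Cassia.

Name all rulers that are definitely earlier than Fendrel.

Directly stated before Fendrel: Cassia and Maren.
Gisela reaches Fendrel via Gisela → Cassia → Fendrel.
Harald reaches Fendrel via Harald → Cassia → Fendrel.
Oswin reaches Fendrel via Oswin → Gisela → Cassia → Fendrel.

Cassia, Gisela, Harald, Maren, Oswin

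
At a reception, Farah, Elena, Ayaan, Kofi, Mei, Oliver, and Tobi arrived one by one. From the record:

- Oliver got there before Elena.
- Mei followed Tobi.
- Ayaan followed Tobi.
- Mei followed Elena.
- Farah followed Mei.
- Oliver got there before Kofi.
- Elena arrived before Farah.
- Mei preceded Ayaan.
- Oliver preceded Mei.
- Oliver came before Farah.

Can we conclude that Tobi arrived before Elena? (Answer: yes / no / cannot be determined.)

cannot be determined

No chain of stated constraints runs from Tobi to Elena, and none runs from Elena to Tobi either.
So the relative order of Tobi and Elena is not fixed by the given facts.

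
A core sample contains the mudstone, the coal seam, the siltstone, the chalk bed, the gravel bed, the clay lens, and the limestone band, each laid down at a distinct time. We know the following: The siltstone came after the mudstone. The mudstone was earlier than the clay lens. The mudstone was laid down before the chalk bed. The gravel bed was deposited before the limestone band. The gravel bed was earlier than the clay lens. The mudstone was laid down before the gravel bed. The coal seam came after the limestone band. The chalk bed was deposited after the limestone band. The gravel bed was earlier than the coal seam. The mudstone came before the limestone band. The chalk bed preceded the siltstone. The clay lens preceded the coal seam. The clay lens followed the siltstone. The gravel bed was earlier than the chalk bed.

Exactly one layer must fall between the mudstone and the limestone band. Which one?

Tracing the constraints gives the mudstone → the gravel bed → the limestone band, so the gravel bed sits after the mudstone and before the limestone band.
No other layer is forced both after the mudstone and before the limestone band.

the gravel bed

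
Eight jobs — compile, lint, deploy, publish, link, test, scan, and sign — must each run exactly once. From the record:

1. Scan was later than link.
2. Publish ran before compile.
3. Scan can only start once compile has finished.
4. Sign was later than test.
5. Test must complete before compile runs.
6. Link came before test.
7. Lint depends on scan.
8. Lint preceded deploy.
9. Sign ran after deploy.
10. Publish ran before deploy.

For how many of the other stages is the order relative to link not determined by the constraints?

1

Forced after link: compile, deploy, lint, scan, sign, and test.
That leaves publish with no forced order relative to link — 1.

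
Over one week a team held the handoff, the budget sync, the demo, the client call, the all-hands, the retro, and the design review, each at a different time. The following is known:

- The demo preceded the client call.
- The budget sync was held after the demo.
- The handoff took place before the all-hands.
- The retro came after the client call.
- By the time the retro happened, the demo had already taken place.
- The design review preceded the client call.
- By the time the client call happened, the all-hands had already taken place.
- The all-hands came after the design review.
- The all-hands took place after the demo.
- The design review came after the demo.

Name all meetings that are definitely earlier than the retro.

the all-hands, the client call, the demo, the design review, the handoff

Directly stated before the retro: the client call and the demo.
The all-hands reaches the retro via the all-hands → the client call → the retro.
The design review reaches the retro via the design review → the client call → the retro.
The handoff reaches the retro via the handoff → the all-hands → the client call → the retro.
No chain forces the budget sync ahead of the retro.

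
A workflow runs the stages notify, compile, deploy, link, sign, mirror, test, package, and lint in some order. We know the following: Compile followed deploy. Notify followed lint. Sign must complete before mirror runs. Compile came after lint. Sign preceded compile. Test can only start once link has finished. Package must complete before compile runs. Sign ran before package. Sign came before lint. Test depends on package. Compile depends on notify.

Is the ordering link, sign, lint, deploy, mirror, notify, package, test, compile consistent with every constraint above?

yes

Check each stated constraint against the proposed order — e.g. sign is ahead of compile; link is ahead of test. Every pair is in the required order; nothing is violated.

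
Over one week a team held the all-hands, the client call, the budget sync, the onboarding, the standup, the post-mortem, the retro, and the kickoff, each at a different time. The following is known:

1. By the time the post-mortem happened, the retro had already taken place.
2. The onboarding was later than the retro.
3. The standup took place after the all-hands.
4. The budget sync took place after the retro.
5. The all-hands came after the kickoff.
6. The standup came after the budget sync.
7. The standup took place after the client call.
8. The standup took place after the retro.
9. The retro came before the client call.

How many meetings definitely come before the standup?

Directly stated before the standup: the all-hands, the budget sync, the client call, and the retro.
The kickoff reaches the standup via the kickoff → the all-hands → the standup.
No chain forces the post-mortem (or any of the others) ahead of the standup.
That's the all-hands, the budget sync, the client call, the kickoff, and the retro — 5 in all.

5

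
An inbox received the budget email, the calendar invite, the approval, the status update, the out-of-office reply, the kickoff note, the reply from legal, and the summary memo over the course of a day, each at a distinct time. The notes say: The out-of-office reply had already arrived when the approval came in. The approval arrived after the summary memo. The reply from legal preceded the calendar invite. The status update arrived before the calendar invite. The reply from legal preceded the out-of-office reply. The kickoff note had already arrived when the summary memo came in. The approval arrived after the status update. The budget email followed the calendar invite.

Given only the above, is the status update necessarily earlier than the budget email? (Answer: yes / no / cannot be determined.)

yes

Chain the constraints: the status update → the calendar invite → the budget email. Each link is directly stated, so the status update comes before the budget email.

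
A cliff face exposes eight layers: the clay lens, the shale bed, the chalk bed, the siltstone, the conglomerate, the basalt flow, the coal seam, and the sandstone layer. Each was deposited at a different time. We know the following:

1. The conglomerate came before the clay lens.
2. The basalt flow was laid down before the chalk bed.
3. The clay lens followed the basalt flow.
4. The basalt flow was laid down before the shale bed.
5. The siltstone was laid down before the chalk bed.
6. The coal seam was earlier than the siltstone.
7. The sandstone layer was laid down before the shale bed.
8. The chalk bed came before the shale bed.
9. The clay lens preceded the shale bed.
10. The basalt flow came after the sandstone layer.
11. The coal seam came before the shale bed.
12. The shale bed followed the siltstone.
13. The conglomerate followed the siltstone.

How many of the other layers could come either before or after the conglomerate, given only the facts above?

3

Forced before the conglomerate: the coal seam and the siltstone; forced after the conglomerate: the clay lens and the shale bed.
That leaves the basalt flow, the chalk bed, and the sandstone layer with no forced order relative to the conglomerate — 3.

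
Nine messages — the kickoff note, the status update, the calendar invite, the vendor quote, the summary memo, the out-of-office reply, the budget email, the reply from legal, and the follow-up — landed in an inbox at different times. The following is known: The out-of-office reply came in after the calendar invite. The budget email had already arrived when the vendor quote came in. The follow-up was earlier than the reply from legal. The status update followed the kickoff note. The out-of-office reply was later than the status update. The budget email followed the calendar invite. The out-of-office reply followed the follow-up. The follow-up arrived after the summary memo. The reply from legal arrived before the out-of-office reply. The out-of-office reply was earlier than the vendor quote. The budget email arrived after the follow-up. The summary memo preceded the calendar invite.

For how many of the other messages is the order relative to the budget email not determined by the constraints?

4

Forced before the budget email: the calendar invite, the follow-up, and the summary memo; forced after the budget email: the vendor quote.
That leaves the kickoff note, the out-of-office reply, the reply from legal, and the status update with no forced order relative to the budget email — 4.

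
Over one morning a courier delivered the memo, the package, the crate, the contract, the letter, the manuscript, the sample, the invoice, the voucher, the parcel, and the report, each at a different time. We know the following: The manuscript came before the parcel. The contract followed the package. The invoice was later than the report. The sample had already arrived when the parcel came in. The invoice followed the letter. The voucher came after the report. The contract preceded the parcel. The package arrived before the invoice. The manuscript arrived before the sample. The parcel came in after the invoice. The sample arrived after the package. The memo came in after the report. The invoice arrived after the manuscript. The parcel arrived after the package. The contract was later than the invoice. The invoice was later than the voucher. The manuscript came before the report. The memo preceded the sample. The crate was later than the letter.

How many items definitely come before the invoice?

5

Directly stated before the invoice: the letter, the manuscript, the package, the report, and the voucher.
No chain forces the memo (or any of the others) ahead of the invoice.
That's the letter, the manuscript, the package, the report, and the voucher — 5 in all.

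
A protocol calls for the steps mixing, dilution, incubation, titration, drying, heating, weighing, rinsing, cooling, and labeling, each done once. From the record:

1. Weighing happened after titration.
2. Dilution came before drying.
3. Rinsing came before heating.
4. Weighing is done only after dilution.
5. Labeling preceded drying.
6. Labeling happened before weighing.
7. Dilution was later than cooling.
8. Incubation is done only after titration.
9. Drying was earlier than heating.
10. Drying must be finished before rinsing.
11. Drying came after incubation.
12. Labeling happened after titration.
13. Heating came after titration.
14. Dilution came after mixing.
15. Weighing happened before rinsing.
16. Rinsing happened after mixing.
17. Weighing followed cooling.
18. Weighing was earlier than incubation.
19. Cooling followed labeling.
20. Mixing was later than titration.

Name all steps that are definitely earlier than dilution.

Directly stated before dilution: cooling and mixing.
Labeling reaches dilution via labeling → cooling → dilution.
Titration reaches dilution via titration → mixing → dilution.
No chain forces rinsing (or any of the others) ahead of dilution.

cooling, labeling, mixing, titration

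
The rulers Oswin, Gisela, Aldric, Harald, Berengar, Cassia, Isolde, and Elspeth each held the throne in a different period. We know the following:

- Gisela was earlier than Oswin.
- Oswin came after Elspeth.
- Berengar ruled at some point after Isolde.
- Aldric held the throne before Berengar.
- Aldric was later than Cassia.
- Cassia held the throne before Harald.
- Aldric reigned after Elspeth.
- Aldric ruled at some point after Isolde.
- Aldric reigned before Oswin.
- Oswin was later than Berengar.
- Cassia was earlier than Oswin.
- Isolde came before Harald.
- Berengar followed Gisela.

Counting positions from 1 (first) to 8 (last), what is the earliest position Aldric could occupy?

Cassia, Elspeth, and Isolde must all come before Aldric — 3 forced predecessors.
Nothing else is forced ahead of Aldric, so their earliest slot is position 3 + 1 = 4.

4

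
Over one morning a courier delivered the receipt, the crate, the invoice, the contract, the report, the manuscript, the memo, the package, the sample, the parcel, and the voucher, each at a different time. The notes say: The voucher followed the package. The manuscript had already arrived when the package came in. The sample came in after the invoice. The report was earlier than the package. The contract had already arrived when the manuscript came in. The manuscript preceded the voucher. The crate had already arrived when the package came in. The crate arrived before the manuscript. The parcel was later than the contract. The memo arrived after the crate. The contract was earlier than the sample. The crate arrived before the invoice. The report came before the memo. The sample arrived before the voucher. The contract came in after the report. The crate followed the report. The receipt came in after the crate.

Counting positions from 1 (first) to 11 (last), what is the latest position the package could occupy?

The package must come before the voucher — 1 item forced after it.
Everything else can be placed before the package in some valid order, so the package can sit as late as position 11 − 1 = 10.

10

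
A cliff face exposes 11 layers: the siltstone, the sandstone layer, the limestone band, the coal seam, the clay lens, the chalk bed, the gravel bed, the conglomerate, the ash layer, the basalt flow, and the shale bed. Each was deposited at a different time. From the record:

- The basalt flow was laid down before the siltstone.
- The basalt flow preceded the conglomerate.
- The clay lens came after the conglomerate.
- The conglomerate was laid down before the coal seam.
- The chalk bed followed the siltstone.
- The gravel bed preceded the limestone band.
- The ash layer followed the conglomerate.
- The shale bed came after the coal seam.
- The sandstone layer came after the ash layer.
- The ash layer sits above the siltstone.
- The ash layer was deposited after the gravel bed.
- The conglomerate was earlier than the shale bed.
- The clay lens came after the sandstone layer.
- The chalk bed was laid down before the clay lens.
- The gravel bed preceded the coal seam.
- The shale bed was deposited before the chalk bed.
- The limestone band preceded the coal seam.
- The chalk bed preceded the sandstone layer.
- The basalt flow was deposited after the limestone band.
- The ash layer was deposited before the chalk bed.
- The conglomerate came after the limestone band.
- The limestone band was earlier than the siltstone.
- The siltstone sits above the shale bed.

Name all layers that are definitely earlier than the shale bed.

Directly stated before the shale bed: the coal seam and the conglomerate.
The basalt flow reaches the shale bed via the basalt flow → the conglomerate → the shale bed.
The gravel bed reaches the shale bed via the gravel bed → the coal seam → the shale bed.
The limestone band reaches the shale bed via the limestone band → the coal seam → the shale bed.
No chain forces the ash layer (or any of the others) ahead of the shale bed.

the basalt flow, the coal seam, the conglomerate, the gravel bed, the limestone band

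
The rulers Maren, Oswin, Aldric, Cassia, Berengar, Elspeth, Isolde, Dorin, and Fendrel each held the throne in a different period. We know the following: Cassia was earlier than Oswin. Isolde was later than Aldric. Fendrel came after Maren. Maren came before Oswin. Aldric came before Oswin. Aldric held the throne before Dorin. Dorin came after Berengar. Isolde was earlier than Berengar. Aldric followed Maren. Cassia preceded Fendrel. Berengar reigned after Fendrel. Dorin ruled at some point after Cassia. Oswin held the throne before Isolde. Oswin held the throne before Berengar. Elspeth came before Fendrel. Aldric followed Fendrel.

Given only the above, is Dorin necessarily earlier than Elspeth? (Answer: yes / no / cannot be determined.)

Tracing the constraints gives Elspeth → Fendrel → Aldric → Dorin, so Elspeth must come before Dorin.
That means Dorin cannot be before Elspeth.

no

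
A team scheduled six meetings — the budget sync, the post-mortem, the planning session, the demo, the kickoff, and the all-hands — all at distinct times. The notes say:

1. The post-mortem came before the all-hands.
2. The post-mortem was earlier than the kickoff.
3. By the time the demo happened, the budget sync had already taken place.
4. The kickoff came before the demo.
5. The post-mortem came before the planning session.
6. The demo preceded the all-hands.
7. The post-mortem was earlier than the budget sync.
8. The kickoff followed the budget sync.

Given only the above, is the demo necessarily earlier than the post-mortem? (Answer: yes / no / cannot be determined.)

Tracing the constraints gives the post-mortem → the budget sync → the demo, so the post-mortem must come before the demo.
That means the demo cannot be before the post-mortem.

no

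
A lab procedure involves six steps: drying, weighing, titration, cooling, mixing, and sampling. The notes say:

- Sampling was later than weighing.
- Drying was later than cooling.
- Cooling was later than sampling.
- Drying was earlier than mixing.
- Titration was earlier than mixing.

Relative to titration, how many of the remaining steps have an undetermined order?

4

Forced after titration: mixing.
That leaves cooling, drying, sampling, and weighing with no forced order relative to titration — 4.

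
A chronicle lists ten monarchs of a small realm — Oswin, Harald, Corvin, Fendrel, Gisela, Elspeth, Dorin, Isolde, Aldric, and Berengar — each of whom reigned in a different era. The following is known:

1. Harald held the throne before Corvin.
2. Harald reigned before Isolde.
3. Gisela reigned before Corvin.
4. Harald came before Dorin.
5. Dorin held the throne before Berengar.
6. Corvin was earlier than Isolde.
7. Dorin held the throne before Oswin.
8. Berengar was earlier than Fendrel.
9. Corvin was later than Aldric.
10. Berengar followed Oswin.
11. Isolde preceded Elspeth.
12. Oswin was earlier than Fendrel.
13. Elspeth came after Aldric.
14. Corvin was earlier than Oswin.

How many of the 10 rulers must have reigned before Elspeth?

5

Directly stated before Elspeth: Aldric and Isolde.
Corvin reaches Elspeth via Corvin → Isolde → Elspeth.
Gisela reaches Elspeth via Gisela → Corvin → Isolde → Elspeth.
Harald reaches Elspeth via Harald → Isolde → Elspeth.
No chain forces Dorin (or any of the others) ahead of Elspeth.
That's Aldric, Corvin, Gisela, Harald, and Isolde — 5 in all.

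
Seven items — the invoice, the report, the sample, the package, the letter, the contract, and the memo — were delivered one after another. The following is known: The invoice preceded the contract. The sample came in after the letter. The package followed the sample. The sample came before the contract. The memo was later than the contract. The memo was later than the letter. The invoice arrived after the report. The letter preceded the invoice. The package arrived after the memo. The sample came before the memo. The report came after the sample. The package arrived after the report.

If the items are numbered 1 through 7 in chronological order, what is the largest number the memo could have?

The memo must come before the package — 1 item forced after it.
Everything else can be placed before the memo in some valid order, so the memo can sit as late as position 7 − 1 = 6.

6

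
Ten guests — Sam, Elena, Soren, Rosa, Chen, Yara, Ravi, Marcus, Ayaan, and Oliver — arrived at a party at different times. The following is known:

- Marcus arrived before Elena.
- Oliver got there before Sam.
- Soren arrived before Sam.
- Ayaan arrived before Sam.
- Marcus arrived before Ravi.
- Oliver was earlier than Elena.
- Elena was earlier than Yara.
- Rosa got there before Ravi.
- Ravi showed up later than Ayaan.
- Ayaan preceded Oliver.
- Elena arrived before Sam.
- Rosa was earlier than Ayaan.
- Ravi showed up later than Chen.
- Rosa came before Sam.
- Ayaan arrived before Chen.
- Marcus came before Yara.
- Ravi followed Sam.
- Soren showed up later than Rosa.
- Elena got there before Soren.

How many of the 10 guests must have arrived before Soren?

5

Directly stated before Soren: Elena and Rosa.
Ayaan reaches Soren via Ayaan → Oliver → Elena → Soren.
Marcus reaches Soren via Marcus → Elena → Soren.
Oliver reaches Soren via Oliver → Elena → Soren.
No chain forces Sam (or any of the others) ahead of Soren.
That's Ayaan, Elena, Marcus, Oliver, and Rosa — 5 in all.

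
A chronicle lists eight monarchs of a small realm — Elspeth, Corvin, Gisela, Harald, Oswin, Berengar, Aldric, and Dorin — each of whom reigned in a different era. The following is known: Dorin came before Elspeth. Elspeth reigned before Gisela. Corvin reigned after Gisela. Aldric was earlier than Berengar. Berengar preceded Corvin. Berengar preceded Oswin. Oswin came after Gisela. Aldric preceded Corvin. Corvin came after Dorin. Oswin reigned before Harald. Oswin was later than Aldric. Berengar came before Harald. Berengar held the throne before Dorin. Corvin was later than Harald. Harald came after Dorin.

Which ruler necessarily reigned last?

Corvin

Every other ruler has a chain of constraints placing them before Corvin, so Corvin is last.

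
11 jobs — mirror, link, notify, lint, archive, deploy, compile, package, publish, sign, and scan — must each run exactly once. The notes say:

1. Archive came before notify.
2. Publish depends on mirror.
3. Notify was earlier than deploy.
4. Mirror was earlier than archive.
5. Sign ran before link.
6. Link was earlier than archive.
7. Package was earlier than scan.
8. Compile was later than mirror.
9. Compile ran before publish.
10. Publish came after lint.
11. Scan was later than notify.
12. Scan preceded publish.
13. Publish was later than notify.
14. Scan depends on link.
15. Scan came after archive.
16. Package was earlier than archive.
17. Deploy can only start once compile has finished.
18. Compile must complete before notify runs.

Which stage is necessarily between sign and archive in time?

link

Tracing the constraints gives sign → link → archive, so link sits after sign and before archive.
No other stage is forced both after sign and before archive.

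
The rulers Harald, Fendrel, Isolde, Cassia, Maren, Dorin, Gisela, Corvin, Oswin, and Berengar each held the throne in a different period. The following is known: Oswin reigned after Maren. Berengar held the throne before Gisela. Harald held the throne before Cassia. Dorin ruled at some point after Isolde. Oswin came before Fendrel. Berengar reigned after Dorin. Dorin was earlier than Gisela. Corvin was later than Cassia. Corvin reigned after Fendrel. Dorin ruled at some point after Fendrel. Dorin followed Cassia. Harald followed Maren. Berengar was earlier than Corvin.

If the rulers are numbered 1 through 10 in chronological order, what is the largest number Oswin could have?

Oswin must come before Berengar, Corvin, Dorin, Fendrel, and Gisela — 5 rulers forced after them.
Everything else can be placed before Oswin in some valid order, so Oswin can sit as late as position 10 − 5 = 5.

5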